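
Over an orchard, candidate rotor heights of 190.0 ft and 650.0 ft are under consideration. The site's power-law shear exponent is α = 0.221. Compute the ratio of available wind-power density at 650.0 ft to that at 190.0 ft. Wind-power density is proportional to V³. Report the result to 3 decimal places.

Speed ratio: V_B/V_A = (z_B/z_A)^α = (650.0/190.0)^0.221 = (3.4211)^0.221 = 1.31235
Power-density ratio: P_B/P_A = (V_B/V_A)³ = (1.31235)³ = 2.26021

2.260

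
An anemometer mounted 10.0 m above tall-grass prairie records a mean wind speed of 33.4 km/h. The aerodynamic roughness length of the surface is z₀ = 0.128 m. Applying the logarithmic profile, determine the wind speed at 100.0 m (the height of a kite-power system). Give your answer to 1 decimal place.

51.0 km/h

Log law: V(z) ∝ ln(z/z₀), so V₂/V₁ = ln(z₂/z₀) / ln(z₁/z₀).
ln(100.0/0.128) = 6.6609, ln(10.0/0.128) = 4.3583
V₂ = 33.4 × 6.6609/4.3583 = 33.4 × 1.5283 = 51.0459 km/h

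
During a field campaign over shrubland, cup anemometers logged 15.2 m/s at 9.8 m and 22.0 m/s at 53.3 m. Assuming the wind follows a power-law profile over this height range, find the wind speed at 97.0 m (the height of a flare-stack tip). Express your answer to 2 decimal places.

25.07 m/s

First find α: α = ln(V₂/V₁)/ln(z₂/z₁) = ln(22.0/15.2)/ln(53.3/9.8) = 0.36975/1.69355 = 0.2183
Extrapolate from 53.3 m to 97.0 m: V₃ = 22.0 × (97.0/53.3)^0.2183 = 22.0 × 1.1397 = 25.0725 m/s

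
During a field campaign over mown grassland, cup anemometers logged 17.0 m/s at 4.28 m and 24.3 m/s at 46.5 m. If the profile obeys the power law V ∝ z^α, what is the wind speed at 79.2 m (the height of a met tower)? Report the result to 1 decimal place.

26.3 m/s

First find α: α = ln(V₂/V₁)/ln(z₂/z₁) = ln(24.3/17.0)/ln(46.5/4.28) = 0.35726/2.38550 = 0.1498
Extrapolate from 46.5 m to 79.2 m: V₃ = 24.3 × (79.2/46.5)^0.1498 = 24.3 × 1.0830 = 26.3174 m/s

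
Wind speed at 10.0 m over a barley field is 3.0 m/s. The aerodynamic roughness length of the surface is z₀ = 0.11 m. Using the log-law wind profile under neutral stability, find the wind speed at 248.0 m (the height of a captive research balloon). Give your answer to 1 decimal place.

5.1 m/s

Log law: V(z) ∝ ln(z/z₀), so V₂/V₁ = ln(z₂/z₀) / ln(z₁/z₀).
ln(248.0/0.11) = 7.7207, ln(10.0/0.11) = 4.5099
V₂ = 3.0 × 7.7207/4.5099 = 3.0 × 1.7120 = 5.1359 m/s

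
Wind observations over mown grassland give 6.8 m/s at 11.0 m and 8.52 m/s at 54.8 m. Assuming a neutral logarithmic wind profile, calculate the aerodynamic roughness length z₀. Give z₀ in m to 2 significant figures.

z₀ ≈ 0.019 m

Log law: V(z) ∝ ln(z/z₀). With r = V₁/V₂ = 6.8/8.52 = 0.79812,
r · ln(z₂/z₀) = ln(z₁/z₀) ⇒ ln z₀ = (ln z₁ − r·ln z₂)/(1 − r)
ln z₀ = (2.39790 − 0.79812×4.00369) / 0.20188 = -3.9506
z₀ = exp(-3.9506) = 0.01924 m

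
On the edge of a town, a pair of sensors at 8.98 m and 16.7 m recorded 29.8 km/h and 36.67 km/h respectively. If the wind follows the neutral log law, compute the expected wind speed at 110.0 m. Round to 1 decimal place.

Log law: V ∝ ln(z/z₀). From the pair, with r = V₁/V₂ = 0.81265,
ln z₀ = (ln z₁ − r·ln z₂)/(1 − r) = (2.1950 − 0.81265×2.8154)/0.18735 = -0.4961 → z₀ = 0.6089 m
V₃ = V₁ · ln(z₃/z₀)/ln(z₁/z₀) = 29.8 × 5.1966/2.6911 = 57.5440 km/h

57.5 km/h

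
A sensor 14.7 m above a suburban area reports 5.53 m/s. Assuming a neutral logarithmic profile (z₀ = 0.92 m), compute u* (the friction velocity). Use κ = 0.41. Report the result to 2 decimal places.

u* ≈ 0.82 m/s

Log law: V(z) = (u*/κ) · ln(z/z₀) ⇒ u* = κ · V / ln(z/z₀)
u* = 0.41 × 5.53 / ln(14.7/0.92) = 0.41 × 5.53 / 2.7712
   = 2.2673 / 2.7712 = 0.8182 m/s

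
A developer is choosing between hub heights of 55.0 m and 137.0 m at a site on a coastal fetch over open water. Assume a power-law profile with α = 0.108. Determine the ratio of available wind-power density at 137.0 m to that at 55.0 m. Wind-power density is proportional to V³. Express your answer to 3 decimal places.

Speed ratio: V_B/V_A = (z_B/z_A)^α = (137.0/55.0)^0.108 = (2.4909)^0.108 = 1.10359
Power-density ratio: P_B/P_A = (V_B/V_A)³ = (1.10359)³ = 1.34406

1.344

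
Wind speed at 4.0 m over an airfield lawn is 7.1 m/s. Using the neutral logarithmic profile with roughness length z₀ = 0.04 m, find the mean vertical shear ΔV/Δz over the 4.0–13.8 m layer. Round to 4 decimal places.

0.1948 m/s/m

Log law: V₂ = V₁ · ln(z₂/z₀)/ln(z₁/z₀) = 7.1 × 5.8435/4.6052 = 9.0093 m/s
ΔV/Δz = (9.0093 − 7.1)/(13.8 − 4.0) = 1.9093/9.8000 = 0.19482 m/s/m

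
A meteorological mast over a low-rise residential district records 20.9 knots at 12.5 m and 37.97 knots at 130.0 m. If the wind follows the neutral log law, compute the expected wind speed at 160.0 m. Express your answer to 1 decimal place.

Log law: V ∝ ln(z/z₀). From the pair, with r = V₁/V₂ = 0.55043,
ln z₀ = (ln z₁ − r·ln z₂)/(1 − r) = (2.5257 − 0.55043×4.8675)/0.44957 = -0.3415 → z₀ = 0.7107 m
V₃ = V₁ · ln(z₃/z₀)/ln(z₁/z₀) = 20.9 × 5.4167/2.8672 = 39.4835 knots

39.5 knots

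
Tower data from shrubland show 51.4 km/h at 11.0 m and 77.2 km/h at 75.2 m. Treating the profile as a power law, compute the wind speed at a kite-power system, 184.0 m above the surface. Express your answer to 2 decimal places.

First find α: α = ln(V₂/V₁)/ln(z₂/z₁) = ln(77.2/51.4)/ln(75.2/11.0) = 0.40676/1.92226 = 0.2116
Extrapolate from 75.2 m to 184.0 m: V₃ = 77.2 × (184.0/75.2)^0.2116 = 77.2 × 1.2085 = 93.2927 km/h

93.29 km/h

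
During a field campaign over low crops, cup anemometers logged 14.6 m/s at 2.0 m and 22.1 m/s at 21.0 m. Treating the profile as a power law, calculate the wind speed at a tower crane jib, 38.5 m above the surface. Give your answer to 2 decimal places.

First find α: α = ln(V₂/V₁)/ln(z₂/z₁) = ln(22.1/14.6)/ln(21.0/2.0) = 0.41456/2.35138 = 0.1763
Extrapolate from 21.0 m to 38.5 m: V₃ = 22.1 × (38.5/21.0)^0.1763 = 22.1 × 1.1128 = 24.5925 m/s

24.59 m/s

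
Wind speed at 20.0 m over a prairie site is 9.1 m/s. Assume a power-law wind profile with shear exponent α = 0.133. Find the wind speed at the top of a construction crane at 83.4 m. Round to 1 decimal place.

11.0 m/s

Power-law profile: V₂ = V₁ · (z₂/z₁)^α
V₂ = 9.1 × (83.4/20.0)^0.133 = 9.1 × (4.1700)^0.133
    = 9.1 × 1.2091 = 11.0032 m/s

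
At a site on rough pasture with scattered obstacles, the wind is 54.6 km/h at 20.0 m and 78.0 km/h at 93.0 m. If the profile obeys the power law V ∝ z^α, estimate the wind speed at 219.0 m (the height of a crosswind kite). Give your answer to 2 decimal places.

95.15 km/h

First find α: α = ln(V₂/V₁)/ln(z₂/z₁) = ln(78.0/54.6)/ln(93.0/20.0) = 0.35667/1.53687 = 0.2321
Extrapolate from 93.0 m to 219.0 m: V₃ = 78.0 × (219.0/93.0)^0.2321 = 78.0 × 1.2199 = 95.1522 km/h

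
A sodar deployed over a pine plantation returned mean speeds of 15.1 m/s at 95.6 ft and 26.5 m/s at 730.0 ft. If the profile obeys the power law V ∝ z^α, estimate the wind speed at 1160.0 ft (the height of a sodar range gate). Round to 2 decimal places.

30.12 m/s

First find α: α = ln(V₂/V₁)/ln(z₂/z₁) = ln(26.5/15.1)/ln(730.0/95.6) = 0.56245/2.03287 = 0.2767
Extrapolate from 730.0 ft to 1160.0 ft: V₃ = 26.5 × (1160.0/730.0)^0.2767 = 26.5 × 1.1367 = 30.1228 m/s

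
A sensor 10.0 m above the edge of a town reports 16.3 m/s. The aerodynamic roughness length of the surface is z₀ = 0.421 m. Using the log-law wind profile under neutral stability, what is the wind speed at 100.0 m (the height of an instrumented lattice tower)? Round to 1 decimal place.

28.1 m/s

Log law: V(z) ∝ ln(z/z₀), so V₂/V₁ = ln(z₂/z₀) / ln(z₁/z₀).
ln(100.0/0.421) = 5.4703, ln(10.0/0.421) = 3.1677
V₂ = 16.3 × 5.4703/3.1677 = 16.3 × 1.7269 = 28.1484 m/s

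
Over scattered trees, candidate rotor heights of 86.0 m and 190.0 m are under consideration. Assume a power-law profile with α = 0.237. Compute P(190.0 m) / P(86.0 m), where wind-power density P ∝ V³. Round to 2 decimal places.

1.76

Speed ratio: V_B/V_A = (z_B/z_A)^α = (190.0/86.0)^0.237 = (2.2093)^0.237 = 1.20667
Power-density ratio: P_B/P_A = (V_B/V_A)³ = (1.20667)³ = 1.75697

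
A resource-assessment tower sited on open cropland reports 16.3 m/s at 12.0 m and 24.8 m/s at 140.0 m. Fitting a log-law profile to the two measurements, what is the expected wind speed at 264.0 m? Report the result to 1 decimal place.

27.0 m/s

Log law: V ∝ ln(z/z₀). From the pair, with r = V₁/V₂ = 0.65726,
ln z₀ = (ln z₁ − r·ln z₂)/(1 − r) = (2.4849 − 0.65726×4.9416)/0.34274 = -2.2262 → z₀ = 0.1079 m
V₃ = V₁ · ln(z₃/z₀)/ln(z₁/z₀) = 16.3 × 7.8022/4.7112 = 26.9946 m/s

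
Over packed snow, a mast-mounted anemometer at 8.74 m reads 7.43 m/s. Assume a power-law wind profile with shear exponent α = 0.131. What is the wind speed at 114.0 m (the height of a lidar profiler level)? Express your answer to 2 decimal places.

10.40 m/s

Power-law profile: V₂ = V₁ · (z₂/z₁)^α
V₂ = 7.43 × (114.0/8.74)^0.131 = 7.43 × (13.0435)^0.131
    = 7.43 × 1.4000 = 10.4017 m/s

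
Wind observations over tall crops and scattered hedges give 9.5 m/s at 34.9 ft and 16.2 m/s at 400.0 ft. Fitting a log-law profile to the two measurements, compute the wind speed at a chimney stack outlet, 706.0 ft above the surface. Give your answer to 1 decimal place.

Log law: V ∝ ln(z/z₀). From the pair, with r = V₁/V₂ = 0.58642,
ln z₀ = (ln z₁ − r·ln z₂)/(1 − r) = (3.5525 − 0.58642×5.9915)/0.41358 = 0.0942 → z₀ = 1.099 ft
V₃ = V₁ · ln(z₃/z₀)/ln(z₁/z₀) = 9.5 × 6.4654/3.4583 = 17.7607 m/s

17.8 m/s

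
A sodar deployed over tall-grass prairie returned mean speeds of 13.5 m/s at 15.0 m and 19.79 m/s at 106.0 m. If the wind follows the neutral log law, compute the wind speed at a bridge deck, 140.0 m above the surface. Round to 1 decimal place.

Log law: V ∝ ln(z/z₀). From the pair, with r = V₁/V₂ = 0.68216,
ln z₀ = (ln z₁ − r·ln z₂)/(1 − r) = (2.7081 − 0.68216×4.6634)/0.31784 = -1.4887 → z₀ = 0.2257 m
V₃ = V₁ · ln(z₃/z₀)/ln(z₁/z₀) = 13.5 × 6.4304/4.1968 = 20.6849 m/s

20.7 m/s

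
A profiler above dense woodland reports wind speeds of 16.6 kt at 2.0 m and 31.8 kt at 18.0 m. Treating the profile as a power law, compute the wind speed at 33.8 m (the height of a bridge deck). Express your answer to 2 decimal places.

38.32 kt

First find α: α = ln(V₂/V₁)/ln(z₂/z₁) = ln(31.8/16.6)/ln(18.0/2.0) = 0.65006/2.19722 = 0.2959
Extrapolate from 18.0 m to 33.8 m: V₃ = 31.8 × (33.8/18.0)^0.2959 = 31.8 × 1.2049 = 38.3166 kt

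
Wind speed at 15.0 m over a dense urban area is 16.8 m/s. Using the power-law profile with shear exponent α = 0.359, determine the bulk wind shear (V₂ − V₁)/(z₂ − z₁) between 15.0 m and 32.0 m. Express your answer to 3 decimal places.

Power law: V₂ = V₁ · (z₂/z₁)^α = 16.8 × (2.1333)^0.359 = 22.0517 m/s
ΔV/Δz = (22.0517 − 16.8)/(32.0 − 15.0) = 5.2517/17.0000 = 0.30892 m/s/m

0.309 m/s/m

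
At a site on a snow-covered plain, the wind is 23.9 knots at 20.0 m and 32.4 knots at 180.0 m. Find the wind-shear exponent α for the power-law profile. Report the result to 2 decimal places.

Power law: V₂/V₁ = (z₂/z₁)^α ⇒ α = ln(V₂/V₁) / ln(z₂/z₁)
α = ln(32.4/23.9) / ln(180.0/20.0) = ln(1.3556) / ln(9.0000)
  = 0.30428 / 2.19722 = 0.13848

α ≈ 0.14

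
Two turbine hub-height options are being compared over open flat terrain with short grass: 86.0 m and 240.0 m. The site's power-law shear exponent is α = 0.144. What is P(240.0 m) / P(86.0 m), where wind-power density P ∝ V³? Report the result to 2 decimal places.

Speed ratio: V_B/V_A = (z_B/z_A)^α = (240.0/86.0)^0.144 = (2.7907)^0.144 = 1.15926
Power-density ratio: P_B/P_A = (V_B/V_A)³ = (1.15926)³ = 1.55793

1.56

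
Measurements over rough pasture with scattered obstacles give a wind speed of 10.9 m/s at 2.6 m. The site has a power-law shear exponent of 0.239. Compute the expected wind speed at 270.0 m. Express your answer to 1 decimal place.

Power-law profile: V₂ = V₁ · (z₂/z₁)^α
V₂ = 10.9 × (270.0/2.6)^0.239 = 10.9 × (103.8462)^0.239
    = 10.9 × 3.0333 = 33.0631 m/s

33.1 m/s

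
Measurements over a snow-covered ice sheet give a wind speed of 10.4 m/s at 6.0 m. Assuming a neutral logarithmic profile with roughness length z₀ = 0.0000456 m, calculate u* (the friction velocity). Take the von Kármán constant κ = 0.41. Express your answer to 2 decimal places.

u* ≈ 0.36 m/s

Log law: V(z) = (u*/κ) · ln(z/z₀) ⇒ u* = κ · V / ln(z/z₀)
u* = 0.41 × 10.4 / ln(6.0/0.0000456) = 0.41 × 10.4 / 11.7874
   = 4.2640 / 11.7874 = 0.3617 m/s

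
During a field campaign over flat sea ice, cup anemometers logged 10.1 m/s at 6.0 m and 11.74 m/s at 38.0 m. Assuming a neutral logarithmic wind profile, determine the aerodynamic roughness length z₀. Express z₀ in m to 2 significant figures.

z₀ ≈ 0.000069 m

Log law: V(z) ∝ ln(z/z₀). With r = V₁/V₂ = 10.1/11.74 = 0.86031,
r · ln(z₂/z₀) = ln(z₁/z₀) ⇒ ln z₀ = (ln z₁ − r·ln z₂)/(1 − r)
ln z₀ = (1.79176 − 0.86031×3.63759) / 0.13969 = -9.5758
z₀ = exp(-9.5758) = 0.00006939 m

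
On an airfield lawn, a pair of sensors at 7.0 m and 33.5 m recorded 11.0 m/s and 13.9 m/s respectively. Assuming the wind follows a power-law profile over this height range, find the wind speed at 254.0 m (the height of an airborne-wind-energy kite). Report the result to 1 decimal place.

18.8 m/s

First find α: α = ln(V₂/V₁)/ln(z₂/z₁) = ln(13.9/11.0)/ln(33.5/7.0) = 0.23399/1.56564 = 0.1495
Extrapolate from 33.5 m to 254.0 m: V₃ = 13.9 × (254.0/33.5)^0.1495 = 13.9 × 1.3536 = 18.8150 m/s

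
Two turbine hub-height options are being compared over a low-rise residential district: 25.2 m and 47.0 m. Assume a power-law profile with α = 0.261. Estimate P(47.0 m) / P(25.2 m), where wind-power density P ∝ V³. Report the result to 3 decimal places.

1.629

Speed ratio: V_B/V_A = (z_B/z_A)^α = (47.0/25.2)^0.261 = (1.8651)^0.261 = 1.17666
Power-density ratio: P_B/P_A = (V_B/V_A)³ = (1.17666)³ = 1.62913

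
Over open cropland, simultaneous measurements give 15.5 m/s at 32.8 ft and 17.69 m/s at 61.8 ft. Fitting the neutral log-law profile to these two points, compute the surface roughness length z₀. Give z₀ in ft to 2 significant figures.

z₀ ≈ 0.37 ft

Log law: V(z) ∝ ln(z/z₀). With r = V₁/V₂ = 15.5/17.69 = 0.87620,
r · ln(z₂/z₀) = ln(z₁/z₀) ⇒ ln z₀ = (ln z₁ − r·ln z₂)/(1 − r)
ln z₀ = (3.49043 − 0.87620×4.12390) / 0.12380 = -0.9931
z₀ = exp(-0.9931) = 0.3704 ft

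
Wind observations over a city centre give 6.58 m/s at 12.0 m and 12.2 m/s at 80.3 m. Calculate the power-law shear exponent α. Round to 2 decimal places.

Power law: V₂/V₁ = (z₂/z₁)^α ⇒ α = ln(V₂/V₁) / ln(z₂/z₁)
α = ln(12.2/6.58) / ln(80.3/12.0) = ln(1.8541) / ln(6.6917)
  = 0.61740 / 1.90086 = 0.32480

α ≈ 0.32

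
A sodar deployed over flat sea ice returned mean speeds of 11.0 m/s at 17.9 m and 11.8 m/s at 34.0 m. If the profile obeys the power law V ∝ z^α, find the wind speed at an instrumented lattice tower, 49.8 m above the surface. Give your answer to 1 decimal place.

First find α: α = ln(V₂/V₁)/ln(z₂/z₁) = ln(11.8/11.0)/ln(34.0/17.9) = 0.07020/0.64156 = 0.1094
Extrapolate from 34.0 m to 49.8 m: V₃ = 11.8 × (49.8/34.0)^0.1094 = 11.8 × 1.0426 = 12.3032 m/s

12.3 m/s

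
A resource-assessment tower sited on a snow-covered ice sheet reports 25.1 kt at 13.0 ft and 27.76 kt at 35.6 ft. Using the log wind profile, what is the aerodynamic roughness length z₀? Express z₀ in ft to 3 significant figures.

Log law: V(z) ∝ ln(z/z₀). With r = V₁/V₂ = 25.1/27.76 = 0.90418,
r · ln(z₂/z₀) = ln(z₁/z₀) ⇒ ln z₀ = (ln z₁ − r·ln z₂)/(1 − r)
ln z₀ = (2.56495 − 0.90418×3.57235) / 0.09582 = -6.9409
z₀ = exp(-6.9409) = 0.0009674 ft

z₀ ≈ 0.000967 ft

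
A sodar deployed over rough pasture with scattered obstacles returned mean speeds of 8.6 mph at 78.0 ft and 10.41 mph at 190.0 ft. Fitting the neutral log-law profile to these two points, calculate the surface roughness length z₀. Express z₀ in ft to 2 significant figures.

z₀ ≈ 1.1 ft

Log law: V(z) ∝ ln(z/z₀). With r = V₁/V₂ = 8.6/10.41 = 0.82613,
r · ln(z₂/z₀) = ln(z₁/z₀) ⇒ ln z₀ = (ln z₁ − r·ln z₂)/(1 − r)
ln z₀ = (4.35671 − 0.82613×5.24702) / 0.17387 = 0.1265
z₀ = exp(0.1265) = 1.135 ft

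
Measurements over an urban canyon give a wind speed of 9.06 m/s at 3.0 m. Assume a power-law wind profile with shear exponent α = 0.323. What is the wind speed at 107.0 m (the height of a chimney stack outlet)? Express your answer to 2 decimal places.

Power-law profile: V₂ = V₁ · (z₂/z₁)^α
V₂ = 9.06 × (107.0/3.0)^0.323 = 9.06 × (35.6667)^0.323
    = 9.06 × 3.1723 = 28.7415 m/s

28.74 m/s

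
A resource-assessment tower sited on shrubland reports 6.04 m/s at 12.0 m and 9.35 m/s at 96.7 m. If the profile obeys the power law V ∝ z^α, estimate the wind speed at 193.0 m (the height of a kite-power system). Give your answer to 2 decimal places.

First find α: α = ln(V₂/V₁)/ln(z₂/z₁) = ln(9.35/6.04)/ln(96.7/12.0) = 0.43697/2.08671 = 0.2094
Extrapolate from 96.7 m to 193.0 m: V₃ = 9.35 × (193.0/96.7)^0.2094 = 9.35 × 1.1557 = 10.8059 m/s

10.81 m/s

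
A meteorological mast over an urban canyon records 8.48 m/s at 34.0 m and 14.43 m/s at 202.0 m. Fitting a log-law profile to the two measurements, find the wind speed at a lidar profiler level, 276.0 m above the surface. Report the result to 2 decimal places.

Log law: V ∝ ln(z/z₀). From the pair, with r = V₁/V₂ = 0.58766,
ln z₀ = (ln z₁ − r·ln z₂)/(1 − r) = (3.5264 − 0.58766×5.3083)/0.41234 = 0.9868 → z₀ = 2.683 m
V₃ = V₁ · ln(z₃/z₀)/ln(z₁/z₀) = 8.48 × 4.6336/2.5396 = 15.4722 m/s

15.47 m/s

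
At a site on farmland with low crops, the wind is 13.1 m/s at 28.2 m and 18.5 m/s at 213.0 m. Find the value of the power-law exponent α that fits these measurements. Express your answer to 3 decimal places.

Power law: V₂/V₁ = (z₂/z₁)^α ⇒ α = ln(V₂/V₁) / ln(z₂/z₁)
α = ln(18.5/13.1) / ln(213.0/28.2) = ln(1.4122) / ln(7.5532)
  = 0.34516 / 2.02197 = 0.17070

α ≈ 0.171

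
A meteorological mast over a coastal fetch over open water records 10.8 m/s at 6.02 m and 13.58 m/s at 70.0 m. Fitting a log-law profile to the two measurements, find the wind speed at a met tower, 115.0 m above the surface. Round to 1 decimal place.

Log law: V ∝ ln(z/z₀). From the pair, with r = V₁/V₂ = 0.79529,
ln z₀ = (ln z₁ − r·ln z₂)/(1 − r) = (1.7951 − 0.79529×4.2485)/0.20471 = -7.7361 → z₀ = 0.0004368 m
V₃ = V₁ · ln(z₃/z₀)/ln(z₁/z₀) = 10.8 × 12.4811/9.5312 = 14.1425 m/s

14.1 m/s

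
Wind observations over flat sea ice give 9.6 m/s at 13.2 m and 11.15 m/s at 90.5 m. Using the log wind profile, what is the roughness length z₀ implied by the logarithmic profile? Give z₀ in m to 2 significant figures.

z₀ ≈ 0.000088 m

Log law: V(z) ∝ ln(z/z₀). With r = V₁/V₂ = 9.6/11.15 = 0.86099,
r · ln(z₂/z₀) = ln(z₁/z₀) ⇒ ln z₀ = (ln z₁ − r·ln z₂)/(1 − r)
ln z₀ = (2.58022 − 0.86099×4.50535) / 0.13901 = -9.3432
z₀ = exp(-9.3432) = 0.00008756 m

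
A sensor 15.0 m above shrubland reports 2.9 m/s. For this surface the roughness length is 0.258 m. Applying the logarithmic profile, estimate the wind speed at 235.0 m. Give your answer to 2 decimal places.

Log law: V(z) ∝ ln(z/z₀), so V₂/V₁ = ln(z₂/z₀) / ln(z₁/z₀).
ln(235.0/0.258) = 6.8144, ln(15.0/0.258) = 4.0628
V₂ = 2.9 × 6.8144/4.0628 = 2.9 × 1.6772 = 4.8640 m/s

4.86 m/s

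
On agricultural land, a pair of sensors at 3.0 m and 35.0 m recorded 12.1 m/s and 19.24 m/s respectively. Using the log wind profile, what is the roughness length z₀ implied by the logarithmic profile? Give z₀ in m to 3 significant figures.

Log law: V(z) ∝ ln(z/z₀). With r = V₁/V₂ = 12.1/19.24 = 0.62890,
r · ln(z₂/z₀) = ln(z₁/z₀) ⇒ ln z₀ = (ln z₁ − r·ln z₂)/(1 − r)
ln z₀ = (1.09861 − 0.62890×3.55535) / 0.37110 = -3.0648
z₀ = exp(-3.0648) = 0.04666 m

z₀ ≈ 0.0467 m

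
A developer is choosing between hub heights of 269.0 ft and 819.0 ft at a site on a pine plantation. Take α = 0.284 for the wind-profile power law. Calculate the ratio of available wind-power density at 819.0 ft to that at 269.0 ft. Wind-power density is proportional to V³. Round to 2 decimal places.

2.58

Speed ratio: V_B/V_A = (z_B/z_A)^α = (819.0/269.0)^0.284 = (3.0446)^0.284 = 1.37190
Power-density ratio: P_B/P_A = (V_B/V_A)³ = (1.37190)³ = 2.58208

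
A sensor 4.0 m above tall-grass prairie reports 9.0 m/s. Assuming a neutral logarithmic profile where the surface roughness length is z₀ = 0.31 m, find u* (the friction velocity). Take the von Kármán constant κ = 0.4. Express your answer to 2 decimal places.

Log law: V(z) = (u*/κ) · ln(z/z₀) ⇒ u* = κ · V / ln(z/z₀)
u* = 0.4 × 9.0 / ln(4.0/0.31) = 0.4 × 9.0 / 2.5575
   = 3.6000 / 2.5575 = 1.4076 m/s

u* ≈ 1.41 m/s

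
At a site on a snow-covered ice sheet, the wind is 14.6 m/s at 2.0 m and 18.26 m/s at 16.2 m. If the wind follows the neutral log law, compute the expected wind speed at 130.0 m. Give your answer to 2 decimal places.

Log law: V ∝ ln(z/z₀). From the pair, with r = V₁/V₂ = 0.79956,
ln z₀ = (ln z₁ − r·ln z₂)/(1 − r) = (0.6931 − 0.79956×2.7850)/0.20044 = -7.6514 → z₀ = 0.0004754 m
V₃ = V₁ · ln(z₃/z₀)/ln(z₁/z₀) = 14.6 × 12.5190/8.3446 = 21.9037 m/s

21.90 m/s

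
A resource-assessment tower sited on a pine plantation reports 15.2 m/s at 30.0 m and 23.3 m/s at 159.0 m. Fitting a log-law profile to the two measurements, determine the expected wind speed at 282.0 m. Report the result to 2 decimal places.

26.08 m/s

Log law: V ∝ ln(z/z₀). From the pair, with r = V₁/V₂ = 0.65236,
ln z₀ = (ln z₁ − r·ln z₂)/(1 − r) = (3.4012 − 0.65236×5.0689)/0.34764 = 0.2717 → z₀ = 1.312 m
V₃ = V₁ · ln(z₃/z₀)/ln(z₁/z₀) = 15.2 × 5.3702/3.1295 = 26.0831 m/s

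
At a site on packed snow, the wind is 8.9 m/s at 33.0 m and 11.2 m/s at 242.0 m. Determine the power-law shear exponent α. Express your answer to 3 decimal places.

Power law: V₂/V₁ = (z₂/z₁)^α ⇒ α = ln(V₂/V₁) / ln(z₂/z₁)
α = ln(11.2/8.9) / ln(242.0/33.0) = ln(1.2584) / ln(7.3333)
  = 0.22986 / 1.99243 = 0.11537

α ≈ 0.115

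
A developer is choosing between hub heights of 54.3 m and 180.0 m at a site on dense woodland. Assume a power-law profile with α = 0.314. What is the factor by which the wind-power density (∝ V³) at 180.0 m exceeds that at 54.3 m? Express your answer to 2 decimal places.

Speed ratio: V_B/V_A = (z_B/z_A)^α = (180.0/54.3)^0.314 = (3.3149)^0.314 = 1.45690
Power-density ratio: P_B/P_A = (V_B/V_A)³ = (1.45690)³ = 3.09233

3.09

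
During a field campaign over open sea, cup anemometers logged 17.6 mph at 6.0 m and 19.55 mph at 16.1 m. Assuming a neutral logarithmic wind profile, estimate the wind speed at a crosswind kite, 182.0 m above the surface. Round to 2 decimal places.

24.34 mph

Log law: V ∝ ln(z/z₀). From the pair, with r = V₁/V₂ = 0.90026,
ln z₀ = (ln z₁ − r·ln z₂)/(1 − r) = (1.7918 − 0.90026×2.7788)/0.09974 = -7.1171 → z₀ = 0.0008111 m
V₃ = V₁ · ln(z₃/z₀)/ln(z₁/z₀) = 17.6 × 12.3211/8.9088 = 24.3411 mph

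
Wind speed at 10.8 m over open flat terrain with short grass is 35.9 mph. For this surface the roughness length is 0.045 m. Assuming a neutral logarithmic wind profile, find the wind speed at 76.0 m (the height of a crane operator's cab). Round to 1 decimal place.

48.7 mph

Log law: V(z) ∝ ln(z/z₀), so V₂/V₁ = ln(z₂/z₀) / ln(z₁/z₀).
ln(76.0/0.045) = 7.4318, ln(10.8/0.045) = 5.4806
V₂ = 35.9 × 7.4318/5.4806 = 35.9 × 1.3560 = 48.6809 mph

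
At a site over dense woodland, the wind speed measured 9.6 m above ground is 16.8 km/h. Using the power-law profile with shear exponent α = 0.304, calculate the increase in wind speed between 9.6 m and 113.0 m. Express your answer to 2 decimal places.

18.75 km/h

Power law: V₂ = V₁ · (z₂/z₁)^α = 16.8 × (11.7708)^0.304 = 35.5496 km/h
ΔV = 35.5496 − 16.8 = 18.7496 km/h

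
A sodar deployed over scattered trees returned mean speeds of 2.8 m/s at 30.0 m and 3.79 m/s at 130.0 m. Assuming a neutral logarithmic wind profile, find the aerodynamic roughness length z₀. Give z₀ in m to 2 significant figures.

Log law: V(z) ∝ ln(z/z₀). With r = V₁/V₂ = 2.8/3.79 = 0.73879,
r · ln(z₂/z₀) = ln(z₁/z₀) ⇒ ln z₀ = (ln z₁ − r·ln z₂)/(1 − r)
ln z₀ = (3.40120 − 0.73879×4.86753) / 0.26121 = -0.7460
z₀ = exp(-0.7460) = 0.4743 m

z₀ ≈ 0.47 m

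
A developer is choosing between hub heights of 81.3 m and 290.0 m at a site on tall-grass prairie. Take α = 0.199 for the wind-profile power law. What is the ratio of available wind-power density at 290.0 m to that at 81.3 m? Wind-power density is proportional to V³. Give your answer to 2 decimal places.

2.14

Speed ratio: V_B/V_A = (z_B/z_A)^α = (290.0/81.3)^0.199 = (3.5670)^0.199 = 1.28798
Power-density ratio: P_B/P_A = (V_B/V_A)³ = (1.28798)³ = 2.13662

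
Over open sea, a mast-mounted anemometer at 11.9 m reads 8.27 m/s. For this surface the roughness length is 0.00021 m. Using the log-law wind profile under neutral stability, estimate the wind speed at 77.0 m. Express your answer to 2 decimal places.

9.68 m/s

Log law: V(z) ∝ ln(z/z₀), so V₂/V₁ = ln(z₂/z₀) / ln(z₁/z₀).
ln(77.0/0.00021) = 12.8122, ln(11.9/0.00021) = 10.9449
V₂ = 8.27 × 12.8122/10.9449 = 8.27 × 1.1706 = 9.6809 m/s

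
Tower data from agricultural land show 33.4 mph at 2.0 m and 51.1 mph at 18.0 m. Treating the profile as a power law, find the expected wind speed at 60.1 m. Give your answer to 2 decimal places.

64.53 mph

First find α: α = ln(V₂/V₁)/ln(z₂/z₁) = ln(51.1/33.4)/ln(18.0/2.0) = 0.42523/2.19722 = 0.1935
Extrapolate from 18.0 m to 60.1 m: V₃ = 51.1 × (60.1/18.0)^0.1935 = 51.1 × 1.2628 = 64.5288 mph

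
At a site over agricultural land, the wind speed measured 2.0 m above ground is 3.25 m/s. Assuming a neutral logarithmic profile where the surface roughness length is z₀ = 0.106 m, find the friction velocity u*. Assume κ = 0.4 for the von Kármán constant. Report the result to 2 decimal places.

u* ≈ 0.44 m/s

Log law: V(z) = (u*/κ) · ln(z/z₀) ⇒ u* = κ · V / ln(z/z₀)
u* = 0.4 × 3.25 / ln(2.0/0.106) = 0.4 × 3.25 / 2.9375
   = 1.3000 / 2.9375 = 0.4426 m/s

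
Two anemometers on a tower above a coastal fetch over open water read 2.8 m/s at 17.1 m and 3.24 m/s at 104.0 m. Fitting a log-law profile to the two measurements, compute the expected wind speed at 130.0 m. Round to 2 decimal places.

3.29 m/s

Log law: V ∝ ln(z/z₀). From the pair, with r = V₁/V₂ = 0.86420,
ln z₀ = (ln z₁ − r·ln z₂)/(1 − r) = (2.8391 − 0.86420×4.6444)/0.13580 = -8.6493 → z₀ = 0.0001753 m
V₃ = V₁ · ln(z₃/z₀)/ln(z₁/z₀) = 2.8 × 13.5168/11.4884 = 3.2944 m/s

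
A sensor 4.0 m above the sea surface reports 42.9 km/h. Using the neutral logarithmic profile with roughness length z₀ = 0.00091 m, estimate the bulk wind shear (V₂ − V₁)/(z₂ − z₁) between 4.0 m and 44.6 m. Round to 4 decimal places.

0.3038 km/h/m

Log law: V₂ = V₁ · ln(z₂/z₀)/ln(z₁/z₀) = 42.9 × 10.7998/8.3884 = 55.2327 km/h
ΔV/Δz = (55.2327 − 42.9)/(44.6 − 4.0) = 12.3327/40.6000 = 0.30376 km/h/m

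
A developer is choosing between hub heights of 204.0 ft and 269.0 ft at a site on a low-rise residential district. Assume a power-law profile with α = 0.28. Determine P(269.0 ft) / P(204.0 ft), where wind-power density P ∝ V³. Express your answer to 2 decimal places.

Speed ratio: V_B/V_A = (z_B/z_A)^α = (269.0/204.0)^0.28 = (1.3186)^0.28 = 1.08052
Power-density ratio: P_B/P_A = (V_B/V_A)³ = (1.08052)³ = 1.26154

1.26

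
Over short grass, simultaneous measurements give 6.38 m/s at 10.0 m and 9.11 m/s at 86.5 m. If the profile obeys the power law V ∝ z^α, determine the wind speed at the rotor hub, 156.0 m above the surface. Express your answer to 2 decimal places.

First find α: α = ln(V₂/V₁)/ln(z₂/z₁) = ln(9.11/6.38)/ln(86.5/10.0) = 0.35620/2.15756 = 0.1651
Extrapolate from 86.5 m to 156.0 m: V₃ = 9.11 × (156.0/86.5)^0.1651 = 9.11 × 1.1023 = 10.0416 m/s

10.04 m/s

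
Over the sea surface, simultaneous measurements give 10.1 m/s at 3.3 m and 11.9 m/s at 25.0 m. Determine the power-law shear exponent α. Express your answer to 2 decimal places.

α ≈ 0.08

Power law: V₂/V₁ = (z₂/z₁)^α ⇒ α = ln(V₂/V₁) / ln(z₂/z₁)
α = ln(11.9/10.1) / ln(25.0/3.3) = ln(1.1782) / ln(7.5758)
  = 0.16400 / 2.02495 = 0.08099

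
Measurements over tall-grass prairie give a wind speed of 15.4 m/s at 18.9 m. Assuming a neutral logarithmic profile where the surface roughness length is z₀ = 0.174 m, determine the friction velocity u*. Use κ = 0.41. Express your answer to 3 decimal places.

u* ≈ 1.347 m/s

Log law: V(z) = (u*/κ) · ln(z/z₀) ⇒ u* = κ · V / ln(z/z₀)
u* = 0.41 × 15.4 / ln(18.9/0.174) = 0.41 × 15.4 / 4.6879
   = 6.3140 / 4.6879 = 1.3469 m/s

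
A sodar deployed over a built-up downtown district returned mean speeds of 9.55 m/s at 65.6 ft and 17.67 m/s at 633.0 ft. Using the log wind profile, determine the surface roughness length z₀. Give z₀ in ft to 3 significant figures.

z₀ ≈ 4.56 ft

Log law: V(z) ∝ ln(z/z₀). With r = V₁/V₂ = 9.55/17.67 = 0.54046,
r · ln(z₂/z₀) = ln(z₁/z₀) ⇒ ln z₀ = (ln z₁ − r·ln z₂)/(1 − r)
ln z₀ = (4.18358 − 0.54046×6.45047) / 0.45954 = 1.5175
z₀ = exp(1.5175) = 4.561 ft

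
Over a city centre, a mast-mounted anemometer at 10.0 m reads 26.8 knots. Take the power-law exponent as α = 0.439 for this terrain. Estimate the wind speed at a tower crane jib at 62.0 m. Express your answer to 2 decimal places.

59.70 knots

Power-law profile: V₂ = V₁ · (z₂/z₁)^α
V₂ = 26.8 × (62.0/10.0)^0.439 = 26.8 × (6.2000)^0.439
    = 26.8 × 2.2277 = 59.7028 knots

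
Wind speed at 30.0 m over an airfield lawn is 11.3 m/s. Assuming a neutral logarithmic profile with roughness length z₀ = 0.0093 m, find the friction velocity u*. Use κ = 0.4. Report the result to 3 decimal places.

Log law: V(z) = (u*/κ) · ln(z/z₀) ⇒ u* = κ · V / ln(z/z₀)
u* = 0.4 × 11.3 / ln(30.0/0.0093) = 0.4 × 11.3 / 8.0789
   = 4.5200 / 8.0789 = 0.5595 m/s

u* ≈ 0.559 m/s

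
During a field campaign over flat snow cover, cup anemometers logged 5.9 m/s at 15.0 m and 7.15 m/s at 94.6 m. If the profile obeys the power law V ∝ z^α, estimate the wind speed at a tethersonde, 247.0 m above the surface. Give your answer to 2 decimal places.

7.90 m/s

First find α: α = ln(V₂/V₁)/ln(z₂/z₁) = ln(7.15/5.9)/ln(94.6/15.0) = 0.19216/1.84161 = 0.1043
Extrapolate from 94.6 m to 247.0 m: V₃ = 7.15 × (247.0/94.6)^0.1043 = 7.15 × 1.1053 = 7.9031 m/s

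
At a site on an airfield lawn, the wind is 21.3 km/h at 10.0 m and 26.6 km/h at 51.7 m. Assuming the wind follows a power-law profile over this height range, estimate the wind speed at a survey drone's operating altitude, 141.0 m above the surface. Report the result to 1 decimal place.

30.5 km/h

First find α: α = ln(V₂/V₁)/ln(z₂/z₁) = ln(26.6/21.3)/ln(51.7/10.0) = 0.22220/1.64287 = 0.1353
Extrapolate from 51.7 m to 141.0 m: V₃ = 26.6 × (141.0/51.7)^0.1353 = 26.6 × 1.1453 = 30.4660 km/h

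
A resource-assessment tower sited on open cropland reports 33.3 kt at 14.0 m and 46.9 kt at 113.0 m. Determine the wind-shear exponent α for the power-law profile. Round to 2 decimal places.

α ≈ 0.16

Power law: V₂/V₁ = (z₂/z₁)^α ⇒ α = ln(V₂/V₁) / ln(z₂/z₁)
α = ln(46.9/33.3) / ln(113.0/14.0) = ln(1.4084) / ln(8.0714)
  = 0.34246 / 2.08833 = 0.16399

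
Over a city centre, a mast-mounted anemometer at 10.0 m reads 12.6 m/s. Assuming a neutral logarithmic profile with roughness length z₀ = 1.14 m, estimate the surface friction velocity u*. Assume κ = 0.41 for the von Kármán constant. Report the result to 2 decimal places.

u* ≈ 2.38 m/s

Log law: V(z) = (u*/κ) · ln(z/z₀) ⇒ u* = κ · V / ln(z/z₀)
u* = 0.41 × 12.6 / ln(10.0/1.14) = 0.41 × 12.6 / 2.1716
   = 5.1660 / 2.1716 = 2.3789 m/s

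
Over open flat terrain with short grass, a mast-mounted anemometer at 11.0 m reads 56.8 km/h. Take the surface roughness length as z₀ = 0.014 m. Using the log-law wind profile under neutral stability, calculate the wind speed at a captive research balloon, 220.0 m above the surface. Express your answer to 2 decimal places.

Log law: V(z) ∝ ln(z/z₀), so V₂/V₁ = ln(z₂/z₀) / ln(z₁/z₀).
ln(220.0/0.014) = 9.6623, ln(11.0/0.014) = 6.6666
V₂ = 56.8 × 9.6623/6.6666 = 56.8 × 1.4494 = 82.3239 km/h

82.32 km/h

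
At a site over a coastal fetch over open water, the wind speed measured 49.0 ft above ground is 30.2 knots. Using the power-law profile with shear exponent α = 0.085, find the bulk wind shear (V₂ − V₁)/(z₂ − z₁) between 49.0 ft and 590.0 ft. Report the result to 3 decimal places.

0.013 knots/ft

Power law: V₂ = V₁ · (z₂/z₁)^α = 30.2 × (12.0408)^0.085 = 37.3132 knots
ΔV/Δz = (37.3132 − 30.2)/(590.0 − 49.0) = 7.1132/541.0000 = 0.01315 knots/ft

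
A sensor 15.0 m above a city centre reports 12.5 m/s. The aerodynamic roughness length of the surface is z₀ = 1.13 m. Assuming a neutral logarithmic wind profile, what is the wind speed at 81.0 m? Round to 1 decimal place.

Log law: V(z) ∝ ln(z/z₀), so V₂/V₁ = ln(z₂/z₀) / ln(z₁/z₀).
ln(81.0/1.13) = 4.2722, ln(15.0/1.13) = 2.5858
V₂ = 12.5 × 4.2722/2.5858 = 12.5 × 1.6522 = 20.6521 m/s

20.7 m/s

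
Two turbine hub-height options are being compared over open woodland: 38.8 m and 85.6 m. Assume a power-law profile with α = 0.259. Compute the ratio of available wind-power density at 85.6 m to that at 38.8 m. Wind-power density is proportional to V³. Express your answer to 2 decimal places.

1.85

Speed ratio: V_B/V_A = (z_B/z_A)^α = (85.6/38.8)^0.259 = (2.2062)^0.259 = 1.22745
Power-density ratio: P_B/P_A = (V_B/V_A)³ = (1.22745)³ = 1.84931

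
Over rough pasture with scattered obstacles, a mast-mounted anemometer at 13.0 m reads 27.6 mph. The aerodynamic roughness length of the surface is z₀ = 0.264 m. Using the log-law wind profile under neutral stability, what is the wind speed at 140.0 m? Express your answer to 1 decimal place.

Log law: V(z) ∝ ln(z/z₀), so V₂/V₁ = ln(z₂/z₀) / ln(z₁/z₀).
ln(140.0/0.264) = 6.2734, ln(13.0/0.264) = 3.8968
V₂ = 27.6 × 6.2734/3.8968 = 27.6 × 1.6099 = 44.4337 mph

44.4 mph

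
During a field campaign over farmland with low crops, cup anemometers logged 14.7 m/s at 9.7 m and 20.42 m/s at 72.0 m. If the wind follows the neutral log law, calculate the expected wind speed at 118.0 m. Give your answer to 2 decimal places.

Log law: V ∝ ln(z/z₀). From the pair, with r = V₁/V₂ = 0.71988,
ln z₀ = (ln z₁ − r·ln z₂)/(1 − r) = (2.2721 − 0.71988×4.2767)/0.28012 = -2.8794 → z₀ = 0.05617 m
V₃ = V₁ · ln(z₃/z₀)/ln(z₁/z₀) = 14.7 × 7.6501/5.1515 = 21.8297 m/s

21.83 m/s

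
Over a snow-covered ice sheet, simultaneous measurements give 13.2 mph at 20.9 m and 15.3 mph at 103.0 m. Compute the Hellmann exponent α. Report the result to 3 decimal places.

α ≈ 0.093

Power law: V₂/V₁ = (z₂/z₁)^α ⇒ α = ln(V₂/V₁) / ln(z₂/z₁)
α = ln(15.3/13.2) / ln(103.0/20.9) = ln(1.1591) / ln(4.9282)
  = 0.14764 / 1.59498 = 0.09256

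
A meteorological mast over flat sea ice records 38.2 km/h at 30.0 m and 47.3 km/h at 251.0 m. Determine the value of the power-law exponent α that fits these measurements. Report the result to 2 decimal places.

Power law: V₂/V₁ = (z₂/z₁)^α ⇒ α = ln(V₂/V₁) / ln(z₂/z₁)
α = ln(47.3/38.2) / ln(251.0/30.0) = ln(1.2382) / ln(8.3667)
  = 0.21367 / 2.12426 = 0.10059

α ≈ 0.10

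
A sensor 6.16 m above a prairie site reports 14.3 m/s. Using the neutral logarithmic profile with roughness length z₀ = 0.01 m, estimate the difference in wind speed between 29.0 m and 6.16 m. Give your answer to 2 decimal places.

3.45 m/s

Log law: V₂ = V₁ · ln(z₂/z₀)/ln(z₁/z₀) = 14.3 × 7.9725/6.4232 = 17.7490 m/s
ΔV = 17.7490 − 14.3 = 3.4490 m/s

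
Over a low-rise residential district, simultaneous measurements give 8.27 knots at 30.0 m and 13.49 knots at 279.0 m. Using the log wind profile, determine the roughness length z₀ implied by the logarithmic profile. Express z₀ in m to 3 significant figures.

z₀ ≈ 0.877 m

Log law: V(z) ∝ ln(z/z₀). With r = V₁/V₂ = 8.27/13.49 = 0.61305,
r · ln(z₂/z₀) = ln(z₁/z₀) ⇒ ln z₀ = (ln z₁ − r·ln z₂)/(1 − r)
ln z₀ = (3.40120 − 0.61305×5.63121) / 0.38695 = -0.1318
z₀ = exp(-0.1318) = 0.8765 m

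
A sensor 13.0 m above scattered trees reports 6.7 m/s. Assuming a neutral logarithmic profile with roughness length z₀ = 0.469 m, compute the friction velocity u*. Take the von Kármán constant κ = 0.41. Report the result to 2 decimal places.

Log law: V(z) = (u*/κ) · ln(z/z₀) ⇒ u* = κ · V / ln(z/z₀)
u* = 0.41 × 6.7 / ln(13.0/0.469) = 0.41 × 6.7 / 3.3221
   = 2.7470 / 3.3221 = 0.8269 m/s

u* ≈ 0.83 m/s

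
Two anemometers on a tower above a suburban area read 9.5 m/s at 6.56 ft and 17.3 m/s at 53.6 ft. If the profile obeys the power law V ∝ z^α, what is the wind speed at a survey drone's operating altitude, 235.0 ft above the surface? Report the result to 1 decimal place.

26.4 m/s

First find α: α = ln(V₂/V₁)/ln(z₂/z₁) = ln(17.3/9.5)/ln(53.6/6.56) = 0.59941/2.10056 = 0.2854
Extrapolate from 53.6 ft to 235.0 ft: V₃ = 17.3 × (235.0/53.6)^0.2854 = 17.3 × 1.5247 = 26.3766 m/s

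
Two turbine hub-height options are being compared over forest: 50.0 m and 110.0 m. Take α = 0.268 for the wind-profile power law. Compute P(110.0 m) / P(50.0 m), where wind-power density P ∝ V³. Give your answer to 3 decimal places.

Speed ratio: V_B/V_A = (z_B/z_A)^α = (110.0/50.0)^0.268 = (2.2000)^0.268 = 1.23529
Power-density ratio: P_B/P_A = (V_B/V_A)³ = (1.23529)³ = 1.88498

1.885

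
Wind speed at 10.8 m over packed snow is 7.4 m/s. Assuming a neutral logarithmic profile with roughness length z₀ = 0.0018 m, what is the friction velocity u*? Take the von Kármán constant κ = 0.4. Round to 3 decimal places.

u* ≈ 0.340 m/s

Log law: V(z) = (u*/κ) · ln(z/z₀) ⇒ u* = κ · V / ln(z/z₀)
u* = 0.4 × 7.4 / ln(10.8/0.0018) = 0.4 × 7.4 / 8.6995
   = 2.9600 / 8.6995 = 0.3402 m/s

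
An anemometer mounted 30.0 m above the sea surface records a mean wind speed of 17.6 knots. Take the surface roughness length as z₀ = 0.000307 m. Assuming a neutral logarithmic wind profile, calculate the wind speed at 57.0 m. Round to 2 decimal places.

18.58 knots

Log law: V(z) ∝ ln(z/z₀), so V₂/V₁ = ln(z₂/z₀) / ln(z₁/z₀).
ln(57.0/0.000307) = 12.1317, ln(30.0/0.000307) = 11.4899
V₂ = 17.6 × 12.1317/11.4899 = 17.6 × 1.0559 = 18.5832 knots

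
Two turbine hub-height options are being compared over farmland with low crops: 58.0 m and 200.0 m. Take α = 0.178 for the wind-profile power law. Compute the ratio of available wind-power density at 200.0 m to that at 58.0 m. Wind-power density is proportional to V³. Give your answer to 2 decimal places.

1.94

Speed ratio: V_B/V_A = (z_B/z_A)^α = (200.0/58.0)^0.178 = (3.4483)^0.178 = 1.24650
Power-density ratio: P_B/P_A = (V_B/V_A)³ = (1.24650)³ = 1.93678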